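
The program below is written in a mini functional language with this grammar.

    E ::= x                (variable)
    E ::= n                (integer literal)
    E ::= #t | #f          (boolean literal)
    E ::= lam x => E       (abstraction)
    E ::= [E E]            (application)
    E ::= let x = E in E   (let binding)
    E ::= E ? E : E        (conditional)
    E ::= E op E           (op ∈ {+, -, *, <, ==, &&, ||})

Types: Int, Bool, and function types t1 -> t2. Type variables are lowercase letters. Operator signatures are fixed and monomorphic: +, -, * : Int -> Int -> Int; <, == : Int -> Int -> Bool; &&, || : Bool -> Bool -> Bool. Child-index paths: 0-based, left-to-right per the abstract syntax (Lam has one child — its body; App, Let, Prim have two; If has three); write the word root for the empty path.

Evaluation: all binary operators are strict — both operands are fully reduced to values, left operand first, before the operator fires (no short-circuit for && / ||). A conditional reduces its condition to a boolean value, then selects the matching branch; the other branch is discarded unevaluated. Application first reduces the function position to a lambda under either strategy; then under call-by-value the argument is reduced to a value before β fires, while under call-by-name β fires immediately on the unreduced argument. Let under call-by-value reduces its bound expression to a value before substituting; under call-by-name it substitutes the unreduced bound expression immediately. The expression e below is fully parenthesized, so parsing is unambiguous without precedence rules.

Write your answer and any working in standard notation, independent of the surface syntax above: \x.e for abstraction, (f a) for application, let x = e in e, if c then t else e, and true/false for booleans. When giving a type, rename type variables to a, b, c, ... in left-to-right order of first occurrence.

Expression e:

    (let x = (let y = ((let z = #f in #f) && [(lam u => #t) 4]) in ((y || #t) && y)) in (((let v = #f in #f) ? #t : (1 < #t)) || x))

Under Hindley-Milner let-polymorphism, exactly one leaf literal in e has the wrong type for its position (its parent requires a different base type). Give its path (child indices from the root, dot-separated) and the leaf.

Derivation:
let z : Bool
  unify Bool ~ Bool
\u._ : a -> Bool
  unify a -> Bool ~ Int -> b
  unify a ~ Int
  unify Bool ~ b
_ _ : Bool
  unify Bool ~ Bool
let y : Bool
y : Bool
  unify Bool ~ Bool
  unify Bool ~ Bool
  unify Bool ~ Bool
y : Bool
  unify Bool ~ Bool
let x : Bool
let v : Bool
  unify Bool ~ Bool
  unify Int ~ Int
  unify Bool ~ Int
  FAIL: mismatch Bool ~ Int

Answer: 1.0.2.1 : true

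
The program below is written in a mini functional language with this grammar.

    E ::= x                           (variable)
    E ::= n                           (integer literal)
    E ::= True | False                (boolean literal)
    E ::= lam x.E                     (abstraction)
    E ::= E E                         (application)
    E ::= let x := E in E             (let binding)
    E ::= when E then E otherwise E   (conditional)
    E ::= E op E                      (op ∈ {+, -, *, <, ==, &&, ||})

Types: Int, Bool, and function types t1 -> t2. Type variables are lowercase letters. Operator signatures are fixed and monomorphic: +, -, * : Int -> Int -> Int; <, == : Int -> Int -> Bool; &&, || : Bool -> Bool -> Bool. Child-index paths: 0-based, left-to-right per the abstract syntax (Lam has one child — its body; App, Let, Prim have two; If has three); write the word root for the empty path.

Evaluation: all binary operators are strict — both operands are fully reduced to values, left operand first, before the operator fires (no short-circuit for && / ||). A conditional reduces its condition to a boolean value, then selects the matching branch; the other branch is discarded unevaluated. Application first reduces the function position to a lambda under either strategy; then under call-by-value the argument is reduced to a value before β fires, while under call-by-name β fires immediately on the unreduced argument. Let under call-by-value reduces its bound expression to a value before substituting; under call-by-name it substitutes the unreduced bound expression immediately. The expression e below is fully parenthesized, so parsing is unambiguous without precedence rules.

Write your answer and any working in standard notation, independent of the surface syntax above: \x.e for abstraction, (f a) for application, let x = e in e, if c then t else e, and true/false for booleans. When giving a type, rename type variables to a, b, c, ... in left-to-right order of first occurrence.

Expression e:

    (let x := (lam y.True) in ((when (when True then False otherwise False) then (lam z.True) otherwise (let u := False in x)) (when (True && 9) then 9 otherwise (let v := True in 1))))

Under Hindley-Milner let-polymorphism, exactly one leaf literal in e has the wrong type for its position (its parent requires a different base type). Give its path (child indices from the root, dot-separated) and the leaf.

Working:
\y._ : a -> Bool
let x : forall. a -> Bool
  unify Bool ~ Bool
  unify Bool ~ Bool
  unify Bool ~ Bool
\z._ : b -> Bool
let u : Bool
x : c -> Bool
  unify b -> Bool ~ c -> Bool
  unify b ~ c
  unify Bool ~ Bool
  unify Bool ~ Bool
  unify Int ~ Bool
  FAIL: mismatch Int ~ Bool

Answer: 1.1.0.1 : 9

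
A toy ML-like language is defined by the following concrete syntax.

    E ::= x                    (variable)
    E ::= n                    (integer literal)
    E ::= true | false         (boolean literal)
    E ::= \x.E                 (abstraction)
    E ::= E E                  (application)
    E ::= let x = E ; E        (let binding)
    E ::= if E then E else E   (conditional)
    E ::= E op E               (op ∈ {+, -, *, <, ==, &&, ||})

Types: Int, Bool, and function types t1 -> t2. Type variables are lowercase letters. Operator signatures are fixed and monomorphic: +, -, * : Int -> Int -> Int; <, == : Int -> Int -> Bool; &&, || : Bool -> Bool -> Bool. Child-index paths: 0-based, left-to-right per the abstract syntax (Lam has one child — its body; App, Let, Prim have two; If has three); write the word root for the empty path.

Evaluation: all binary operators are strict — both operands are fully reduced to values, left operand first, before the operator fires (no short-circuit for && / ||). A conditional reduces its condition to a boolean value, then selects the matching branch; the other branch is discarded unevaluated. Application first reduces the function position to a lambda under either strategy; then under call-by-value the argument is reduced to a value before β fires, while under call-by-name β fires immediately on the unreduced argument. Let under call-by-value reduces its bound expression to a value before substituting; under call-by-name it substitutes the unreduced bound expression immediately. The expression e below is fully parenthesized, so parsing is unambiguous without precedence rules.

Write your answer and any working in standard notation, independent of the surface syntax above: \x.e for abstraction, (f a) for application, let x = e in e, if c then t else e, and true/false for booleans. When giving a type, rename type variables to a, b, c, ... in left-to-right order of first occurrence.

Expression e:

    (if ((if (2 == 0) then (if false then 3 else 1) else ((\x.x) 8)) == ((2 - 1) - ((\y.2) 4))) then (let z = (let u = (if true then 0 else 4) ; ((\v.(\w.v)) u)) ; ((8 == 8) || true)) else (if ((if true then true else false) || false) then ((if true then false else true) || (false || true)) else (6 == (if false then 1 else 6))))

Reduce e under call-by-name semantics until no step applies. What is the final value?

Working:
step 0: (if ((if (2 == 0) then (if false then 3 else 1) else ((\x.x) 8)) == ((2 - 1) - ((\y.2) 4))) then (let z = (let u = (if true then 0 else 4) in ((\v.(\w.v)) u)) in ((8 == 8) || true)) else (if ((if true then true else false) || false) then ((if true then false else true) || (false || true)) else (6 == (if false then 1 else 6))))
step 1: [delta@0.0.0] (if ((if false then (if false then 3 else 1) else ((\x.x) 8)) == ((2 - 1) - ((\y.2) 4))) then (let z = (let u = (if true then 0 else 4) in ((\v.(\w.v)) u)) in ((8 == 8) || true)) else (if ((if true then true else false) || false) then ((if true then false else true) || (false || true)) else (6 == (if false then 1 else 6))))
step 2: [if@0.0] (if (((\x.x) 8) == ((2 - 1) - ((\y.2) 4))) then (let z = (let u = (if true then 0 else 4) in ((\v.(\w.v)) u)) in ((8 == 8) || true)) else (if ((if true then true else false) || false) then ((if true then false else true) || (false || true)) else (6 == (if false then 1 else 6))))
step 3: [beta@0.0] (if (8 == ((2 - 1) - ((\y.2) 4))) then (let z = (let u = (if true then 0 else 4) in ((\v.(\w.v)) u)) in ((8 == 8) || true)) else (if ((if true then true else false) || false) then ((if true then false else true) || (false || true)) else (6 == (if false then 1 else 6))))
step 4: [delta@0.1.0] (if (8 == (1 - ((\y.2) 4))) then (let z = (let u = (if true then 0 else 4) in ((\v.(\w.v)) u)) in ((8 == 8) || true)) else (if ((if true then true else false) || false) then ((if true then false else true) || (false || true)) else (6 == (if false then 1 else 6))))
step 5: [beta@0.1.1] (if (8 == (1 - 2)) then (let z = (let u = (if true then 0 else 4) in ((\v.(\w.v)) u)) in ((8 == 8) || true)) else (if ((if true then true else false) || false) then ((if true then false else true) || (false || true)) else (6 == (if false then 1 else 6))))
step 6: [delta@0.1] (if (8 == -1) then (let z = (let u = (if true then 0 else 4) in ((\v.(\w.v)) u)) in ((8 == 8) || true)) else (if ((if true then true else false) || false) then ((if true then false else true) || (false || true)) else (6 == (if false then 1 else 6))))
step 7: [delta@0] (if false then (let z = (let u = (if true then 0 else 4) in ((\v.(\w.v)) u)) in ((8 == 8) || true)) else (if ((if true then true else false) || false) then ((if true then false else true) || (false || true)) else (6 == (if false then 1 else 6))))
step 8: [if@root] (if ((if true then true else false) || false) then ((if true then false else true) || (false || true)) else (6 == (if false then 1 else 6)))
step 9: [if@0.0] (if (true || false) then ((if true then false else true) || (false || true)) else (6 == (if false then 1 else 6)))
step 10: [delta@0] (if true then ((if true then false else true) || (false || true)) else (6 == (if false then 1 else 6)))
step 11: [if@root] ((if true then false else true) || (false || true))
step 12: [if@0] (false || (false || true))
step 13: [delta@1] (false || true)
step 14: [delta@root] true

Answer: true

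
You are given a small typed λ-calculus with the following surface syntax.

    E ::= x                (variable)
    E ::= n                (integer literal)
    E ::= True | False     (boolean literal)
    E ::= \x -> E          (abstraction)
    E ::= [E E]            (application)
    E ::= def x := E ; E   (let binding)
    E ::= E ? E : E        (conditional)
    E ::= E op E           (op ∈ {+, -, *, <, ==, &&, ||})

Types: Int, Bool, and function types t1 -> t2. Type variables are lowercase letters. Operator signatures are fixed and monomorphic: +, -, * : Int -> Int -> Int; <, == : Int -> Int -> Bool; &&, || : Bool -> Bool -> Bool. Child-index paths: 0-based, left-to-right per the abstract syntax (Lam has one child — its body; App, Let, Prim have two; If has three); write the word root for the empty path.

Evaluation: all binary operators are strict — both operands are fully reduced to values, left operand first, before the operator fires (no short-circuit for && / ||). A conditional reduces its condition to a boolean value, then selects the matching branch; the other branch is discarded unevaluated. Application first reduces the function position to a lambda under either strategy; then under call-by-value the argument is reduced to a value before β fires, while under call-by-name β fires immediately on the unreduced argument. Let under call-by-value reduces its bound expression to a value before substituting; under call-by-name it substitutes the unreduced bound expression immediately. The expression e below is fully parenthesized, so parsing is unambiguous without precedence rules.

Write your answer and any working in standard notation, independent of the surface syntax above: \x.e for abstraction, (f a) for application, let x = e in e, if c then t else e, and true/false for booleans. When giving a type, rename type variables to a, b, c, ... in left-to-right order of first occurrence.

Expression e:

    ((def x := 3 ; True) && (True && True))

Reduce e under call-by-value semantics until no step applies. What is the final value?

Answer: true

Working:
step 0: ((let x = 3 in true) && (true && true))
step 1: [let@0] (true && (true && true))
step 2: [delta@1] (true && true)
step 3: [delta@root] true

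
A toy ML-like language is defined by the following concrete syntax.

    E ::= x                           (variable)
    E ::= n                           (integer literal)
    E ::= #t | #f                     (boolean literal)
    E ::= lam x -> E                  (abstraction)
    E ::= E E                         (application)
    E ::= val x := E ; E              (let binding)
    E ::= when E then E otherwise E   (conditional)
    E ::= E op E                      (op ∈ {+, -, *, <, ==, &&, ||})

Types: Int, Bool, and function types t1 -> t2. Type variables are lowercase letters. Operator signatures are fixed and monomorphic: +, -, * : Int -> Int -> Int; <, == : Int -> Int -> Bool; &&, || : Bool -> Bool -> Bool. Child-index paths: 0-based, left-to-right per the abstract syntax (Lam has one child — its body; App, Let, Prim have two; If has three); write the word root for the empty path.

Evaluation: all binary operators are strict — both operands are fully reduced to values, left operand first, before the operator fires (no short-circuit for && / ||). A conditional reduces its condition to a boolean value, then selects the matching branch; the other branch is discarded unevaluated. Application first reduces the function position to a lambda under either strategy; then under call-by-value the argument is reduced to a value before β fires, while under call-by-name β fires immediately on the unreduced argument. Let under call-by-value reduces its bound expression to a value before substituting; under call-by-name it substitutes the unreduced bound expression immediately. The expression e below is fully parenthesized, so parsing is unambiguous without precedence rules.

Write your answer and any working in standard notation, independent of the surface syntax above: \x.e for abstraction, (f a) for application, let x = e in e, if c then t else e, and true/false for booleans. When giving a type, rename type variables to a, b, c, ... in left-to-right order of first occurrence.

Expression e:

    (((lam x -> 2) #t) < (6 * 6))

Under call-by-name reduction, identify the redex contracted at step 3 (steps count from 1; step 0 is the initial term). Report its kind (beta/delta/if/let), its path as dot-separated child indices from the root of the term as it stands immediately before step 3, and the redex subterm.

Trace:
step 0: (((\x.2) true) < (6 * 6))
step 1: [beta@0] (2 < (6 * 6))
step 2: [delta@1] (2 < 36)
step 3: [delta@root] true

Answer: delta at root : (2 < 36)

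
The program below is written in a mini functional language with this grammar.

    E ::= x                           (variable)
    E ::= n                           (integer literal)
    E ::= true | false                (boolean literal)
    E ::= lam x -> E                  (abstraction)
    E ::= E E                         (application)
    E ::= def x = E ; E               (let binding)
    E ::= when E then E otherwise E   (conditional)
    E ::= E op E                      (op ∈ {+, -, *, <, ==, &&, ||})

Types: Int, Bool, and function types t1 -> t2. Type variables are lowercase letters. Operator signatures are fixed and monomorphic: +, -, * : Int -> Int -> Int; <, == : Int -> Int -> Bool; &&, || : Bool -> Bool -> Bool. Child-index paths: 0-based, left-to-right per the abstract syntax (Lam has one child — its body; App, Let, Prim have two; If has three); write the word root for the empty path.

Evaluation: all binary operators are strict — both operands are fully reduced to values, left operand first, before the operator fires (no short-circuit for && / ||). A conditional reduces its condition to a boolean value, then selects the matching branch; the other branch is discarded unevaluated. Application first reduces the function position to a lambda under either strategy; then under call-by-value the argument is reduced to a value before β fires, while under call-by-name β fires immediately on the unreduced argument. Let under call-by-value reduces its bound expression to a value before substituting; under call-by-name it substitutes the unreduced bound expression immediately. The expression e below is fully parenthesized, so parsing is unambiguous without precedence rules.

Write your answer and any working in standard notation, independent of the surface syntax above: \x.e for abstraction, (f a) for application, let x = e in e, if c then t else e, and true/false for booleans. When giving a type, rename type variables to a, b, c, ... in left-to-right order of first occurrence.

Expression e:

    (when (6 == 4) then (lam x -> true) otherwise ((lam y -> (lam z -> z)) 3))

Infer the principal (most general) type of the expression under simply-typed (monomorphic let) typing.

Derivation:
  unify Int ~ Int
  unify Int ~ Int
  unify Bool ~ Bool
\x._ : a -> Bool
z : c
\z._ : c -> c
\y._ : b -> c -> c
  unify b -> c -> c ~ Int -> d
  unify b ~ Int
  unify c -> c ~ d
_ _ : c -> c
  unify a -> Bool ~ c -> c
  unify a ~ c
  unify Bool ~ c

Answer: Bool -> Bool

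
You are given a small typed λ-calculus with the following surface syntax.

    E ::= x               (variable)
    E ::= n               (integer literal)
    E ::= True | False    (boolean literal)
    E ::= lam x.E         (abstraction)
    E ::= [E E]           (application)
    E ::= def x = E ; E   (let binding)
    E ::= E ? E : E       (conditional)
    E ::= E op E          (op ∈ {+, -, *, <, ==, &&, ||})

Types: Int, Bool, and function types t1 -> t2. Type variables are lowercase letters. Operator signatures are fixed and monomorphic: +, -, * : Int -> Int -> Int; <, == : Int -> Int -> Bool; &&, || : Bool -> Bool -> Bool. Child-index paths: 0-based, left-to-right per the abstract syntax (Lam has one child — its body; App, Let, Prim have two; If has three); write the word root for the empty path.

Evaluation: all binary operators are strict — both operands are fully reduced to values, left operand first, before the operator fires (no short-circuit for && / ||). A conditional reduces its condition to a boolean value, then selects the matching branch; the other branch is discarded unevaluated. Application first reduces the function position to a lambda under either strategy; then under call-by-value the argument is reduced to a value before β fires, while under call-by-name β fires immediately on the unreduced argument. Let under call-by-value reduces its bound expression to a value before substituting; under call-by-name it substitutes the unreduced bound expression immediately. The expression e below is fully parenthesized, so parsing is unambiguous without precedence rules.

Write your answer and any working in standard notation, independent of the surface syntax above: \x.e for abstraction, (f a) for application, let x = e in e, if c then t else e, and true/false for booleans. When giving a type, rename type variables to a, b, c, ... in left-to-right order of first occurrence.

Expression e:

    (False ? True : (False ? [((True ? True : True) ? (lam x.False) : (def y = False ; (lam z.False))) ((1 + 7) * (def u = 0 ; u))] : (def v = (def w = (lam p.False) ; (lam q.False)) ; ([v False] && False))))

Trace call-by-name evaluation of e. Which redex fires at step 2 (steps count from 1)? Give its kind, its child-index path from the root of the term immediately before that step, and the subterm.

Answer: if at root : (if false then ((if (if true then true else true) then (\x.false) else (let y = false in (\z.false))) ((1 + 7) * (let u = 0 in u))) else (let v = (let w = (\p.false) in (\q.false)) in ((v false) && false)))

Working:
step 0: (if false then true else (if false then ((if (if true then true else true) then (\x.false) else (let y = false in (\z.false))) ((1 + 7) * (let u = 0 in u))) else (let v = (let w = (\p.false) in (\q.false)) in ((v false) && false))))
step 1: [if@root] (if false then ((if (if true then true else true) then (\x.false) else (let y = false in (\z.false))) ((1 + 7) * (let u = 0 in u))) else (let v = (let w = (\p.false) in (\q.false)) in ((v false) && false)))
step 2: [if@root] (let v = (let w = (\p.false) in (\q.false)) in ((v false) && false))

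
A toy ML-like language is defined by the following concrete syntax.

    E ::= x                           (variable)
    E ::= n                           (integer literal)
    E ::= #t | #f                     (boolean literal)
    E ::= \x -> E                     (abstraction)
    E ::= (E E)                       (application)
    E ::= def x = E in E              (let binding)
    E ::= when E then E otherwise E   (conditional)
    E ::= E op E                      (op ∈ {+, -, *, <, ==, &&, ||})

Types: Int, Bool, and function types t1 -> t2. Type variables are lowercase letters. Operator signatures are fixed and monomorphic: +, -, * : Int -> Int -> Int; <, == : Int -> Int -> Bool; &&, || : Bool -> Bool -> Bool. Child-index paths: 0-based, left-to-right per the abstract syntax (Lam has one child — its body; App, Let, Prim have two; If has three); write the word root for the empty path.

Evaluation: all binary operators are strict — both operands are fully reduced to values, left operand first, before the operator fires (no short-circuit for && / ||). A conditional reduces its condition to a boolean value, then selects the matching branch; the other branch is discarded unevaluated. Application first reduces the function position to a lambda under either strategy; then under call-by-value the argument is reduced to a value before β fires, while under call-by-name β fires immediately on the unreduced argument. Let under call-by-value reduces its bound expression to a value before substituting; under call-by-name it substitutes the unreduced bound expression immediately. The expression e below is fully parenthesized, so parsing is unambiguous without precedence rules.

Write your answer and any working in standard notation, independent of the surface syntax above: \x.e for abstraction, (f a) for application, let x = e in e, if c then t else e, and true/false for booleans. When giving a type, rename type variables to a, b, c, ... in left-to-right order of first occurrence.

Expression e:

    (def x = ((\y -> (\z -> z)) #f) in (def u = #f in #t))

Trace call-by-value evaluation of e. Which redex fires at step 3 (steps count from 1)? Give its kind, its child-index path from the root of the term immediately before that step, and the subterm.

Trace:
step 0: (let x = ((\y.(\z.z)) false) in (let u = false in true))
step 1: [beta@0] (let x = (\z.z) in (let u = false in true))
step 2: [let@root] (let u = false in true)
step 3: [let@root] true

Answer: let at root : (let u = false in true)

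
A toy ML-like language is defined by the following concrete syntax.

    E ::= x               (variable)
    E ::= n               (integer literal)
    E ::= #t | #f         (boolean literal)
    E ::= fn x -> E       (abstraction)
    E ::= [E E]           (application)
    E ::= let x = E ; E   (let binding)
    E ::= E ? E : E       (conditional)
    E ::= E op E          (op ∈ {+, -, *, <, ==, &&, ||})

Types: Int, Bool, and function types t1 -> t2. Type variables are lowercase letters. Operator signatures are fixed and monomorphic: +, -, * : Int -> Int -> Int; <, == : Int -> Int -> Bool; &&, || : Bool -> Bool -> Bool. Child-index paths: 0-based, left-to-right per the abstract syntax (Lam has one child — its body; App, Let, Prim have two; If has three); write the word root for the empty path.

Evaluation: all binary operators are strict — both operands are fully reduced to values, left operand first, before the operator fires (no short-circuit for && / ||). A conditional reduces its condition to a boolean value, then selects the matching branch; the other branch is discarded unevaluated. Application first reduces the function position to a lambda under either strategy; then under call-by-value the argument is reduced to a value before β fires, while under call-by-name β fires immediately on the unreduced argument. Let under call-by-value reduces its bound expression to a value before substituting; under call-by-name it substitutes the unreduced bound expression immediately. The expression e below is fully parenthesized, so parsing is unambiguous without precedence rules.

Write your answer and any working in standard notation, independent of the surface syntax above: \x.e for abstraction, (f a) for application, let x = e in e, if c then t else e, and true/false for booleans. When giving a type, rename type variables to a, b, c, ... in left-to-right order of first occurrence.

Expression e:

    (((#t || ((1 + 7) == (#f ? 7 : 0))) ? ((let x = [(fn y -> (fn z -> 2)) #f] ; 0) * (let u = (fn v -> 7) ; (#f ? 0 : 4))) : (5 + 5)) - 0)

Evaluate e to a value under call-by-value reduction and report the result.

Trace:
step 0: ((if (true || ((1 + 7) == (if false then 7 else 0))) then ((let x = ((\y.(\z.2)) false) in 0) * (let u = (\v.7) in (if false then 0 else 4))) else (5 + 5)) - 0)
step 1: [delta@0.0.1.0] ((if (true || (8 == (if false then 7 else 0))) then ((let x = ((\y.(\z.2)) false) in 0) * (let u = (\v.7) in (if false then 0 else 4))) else (5 + 5)) - 0)
step 2: [if@0.0.1.1] ((if (true || (8 == 0)) then ((let x = ((\y.(\z.2)) false) in 0) * (let u = (\v.7) in (if false then 0 else 4))) else (5 + 5)) - 0)
step 3: [delta@0.0.1] ((if (true || false) then ((let x = ((\y.(\z.2)) false) in 0) * (let u = (\v.7) in (if false then 0 else 4))) else (5 + 5)) - 0)
step 4: [delta@0.0] ((if true then ((let x = ((\y.(\z.2)) false) in 0) * (let u = (\v.7) in (if false then 0 else 4))) else (5 + 5)) - 0)
step 5: [if@0] (((let x = ((\y.(\z.2)) false) in 0) * (let u = (\v.7) in (if false then 0 else 4))) - 0)
step 6: [beta@0.0.0] (((let x = (\z.2) in 0) * (let u = (\v.7) in (if false then 0 else 4))) - 0)
step 7: [let@0.0] ((0 * (let u = (\v.7) in (if false then 0 else 4))) - 0)
step 8: [let@0.1] ((0 * (if false then 0 else 4)) - 0)
step 9: [if@0.1] ((0 * 4) - 0)
step 10: [delta@0] (0 - 0)
step 11: [delta@root] 0

Answer: 0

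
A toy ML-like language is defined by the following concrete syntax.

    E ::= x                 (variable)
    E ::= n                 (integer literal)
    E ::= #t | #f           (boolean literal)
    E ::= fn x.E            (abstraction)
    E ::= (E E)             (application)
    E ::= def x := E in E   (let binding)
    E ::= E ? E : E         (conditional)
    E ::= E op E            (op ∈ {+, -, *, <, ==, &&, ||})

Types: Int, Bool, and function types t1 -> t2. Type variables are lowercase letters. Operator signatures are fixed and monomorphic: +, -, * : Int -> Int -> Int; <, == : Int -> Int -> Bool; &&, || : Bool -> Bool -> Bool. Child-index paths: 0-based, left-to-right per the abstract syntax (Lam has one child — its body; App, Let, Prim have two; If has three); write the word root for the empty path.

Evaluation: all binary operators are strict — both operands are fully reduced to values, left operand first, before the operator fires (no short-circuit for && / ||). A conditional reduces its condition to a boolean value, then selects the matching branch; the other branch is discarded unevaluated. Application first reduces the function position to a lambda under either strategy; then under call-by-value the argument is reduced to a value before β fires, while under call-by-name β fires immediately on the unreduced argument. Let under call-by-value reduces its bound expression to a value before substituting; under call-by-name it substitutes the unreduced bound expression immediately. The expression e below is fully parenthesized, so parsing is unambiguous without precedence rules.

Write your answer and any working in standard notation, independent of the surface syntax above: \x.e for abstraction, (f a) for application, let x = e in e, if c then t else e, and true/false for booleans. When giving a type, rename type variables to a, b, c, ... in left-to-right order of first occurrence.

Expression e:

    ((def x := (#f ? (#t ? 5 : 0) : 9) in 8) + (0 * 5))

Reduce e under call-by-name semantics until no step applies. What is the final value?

Answer: 8

Working:
step 0: ((let x = (if false then (if true then 5 else 0) else 9) in 8) + (0 * 5))
step 1: [let@0] (8 + (0 * 5))
step 2: [delta@1] (8 + 0)
step 3: [delta@root] 8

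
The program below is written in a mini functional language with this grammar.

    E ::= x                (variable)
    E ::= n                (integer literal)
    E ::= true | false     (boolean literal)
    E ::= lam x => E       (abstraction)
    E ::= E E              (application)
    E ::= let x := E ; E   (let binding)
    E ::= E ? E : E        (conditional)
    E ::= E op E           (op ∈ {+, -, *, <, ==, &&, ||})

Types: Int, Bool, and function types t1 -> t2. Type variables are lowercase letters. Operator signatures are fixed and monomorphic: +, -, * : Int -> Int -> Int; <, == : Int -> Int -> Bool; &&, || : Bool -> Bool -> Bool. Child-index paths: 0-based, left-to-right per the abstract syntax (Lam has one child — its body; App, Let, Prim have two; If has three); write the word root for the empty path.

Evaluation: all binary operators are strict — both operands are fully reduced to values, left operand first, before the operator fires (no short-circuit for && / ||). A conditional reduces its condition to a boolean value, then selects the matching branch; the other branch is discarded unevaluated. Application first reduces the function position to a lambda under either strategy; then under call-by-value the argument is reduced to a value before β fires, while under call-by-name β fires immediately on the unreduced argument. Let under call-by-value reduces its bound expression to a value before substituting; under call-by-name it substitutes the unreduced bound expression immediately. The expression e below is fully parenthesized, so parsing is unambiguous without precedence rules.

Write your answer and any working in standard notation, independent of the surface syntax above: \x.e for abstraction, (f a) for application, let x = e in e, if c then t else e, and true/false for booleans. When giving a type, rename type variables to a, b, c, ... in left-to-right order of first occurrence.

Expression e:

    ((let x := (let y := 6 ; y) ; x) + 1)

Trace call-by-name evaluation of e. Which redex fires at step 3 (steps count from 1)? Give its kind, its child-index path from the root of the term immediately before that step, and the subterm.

Trace:
step 0: ((let x = (let y = 6 in y) in x) + 1)
step 1: [let@0] ((let y = 6 in y) + 1)
step 2: [let@0] (6 + 1)
step 3: [delta@root] 7

Answer: delta at root : (6 + 1)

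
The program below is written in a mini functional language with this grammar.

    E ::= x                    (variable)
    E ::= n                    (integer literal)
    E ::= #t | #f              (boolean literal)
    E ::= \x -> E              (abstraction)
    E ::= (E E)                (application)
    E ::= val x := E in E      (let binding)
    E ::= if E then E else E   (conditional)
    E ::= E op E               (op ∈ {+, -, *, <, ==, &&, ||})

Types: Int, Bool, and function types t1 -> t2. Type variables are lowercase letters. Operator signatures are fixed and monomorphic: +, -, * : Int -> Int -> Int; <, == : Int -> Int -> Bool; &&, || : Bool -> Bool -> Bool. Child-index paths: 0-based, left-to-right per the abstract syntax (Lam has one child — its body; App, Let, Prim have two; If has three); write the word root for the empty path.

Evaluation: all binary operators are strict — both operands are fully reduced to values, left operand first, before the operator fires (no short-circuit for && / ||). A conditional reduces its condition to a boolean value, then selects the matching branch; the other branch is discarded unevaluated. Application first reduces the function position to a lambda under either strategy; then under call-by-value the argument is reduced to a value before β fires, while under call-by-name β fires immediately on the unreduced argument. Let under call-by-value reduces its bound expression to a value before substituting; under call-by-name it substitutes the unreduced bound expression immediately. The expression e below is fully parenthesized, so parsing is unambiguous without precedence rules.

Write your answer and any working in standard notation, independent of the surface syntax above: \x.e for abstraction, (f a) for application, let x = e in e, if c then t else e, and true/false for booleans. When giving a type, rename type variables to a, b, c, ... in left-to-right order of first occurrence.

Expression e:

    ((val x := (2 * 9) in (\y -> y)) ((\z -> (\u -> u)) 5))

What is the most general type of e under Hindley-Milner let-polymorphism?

Derivation:
  unify Int ~ Int
  unify Int ~ Int
let x : Int
y : a
\y._ : a -> a
u : c
\u._ : c -> c
\z._ : b -> c -> c
  unify b -> c -> c ~ Int -> d
  unify b ~ Int
  unify c -> c ~ d
_ _ : c -> c
  unify a -> a ~ (c -> c) -> e
  unify a ~ c -> c
  unify c -> c ~ e
_ _ : c -> c

Answer: a -> a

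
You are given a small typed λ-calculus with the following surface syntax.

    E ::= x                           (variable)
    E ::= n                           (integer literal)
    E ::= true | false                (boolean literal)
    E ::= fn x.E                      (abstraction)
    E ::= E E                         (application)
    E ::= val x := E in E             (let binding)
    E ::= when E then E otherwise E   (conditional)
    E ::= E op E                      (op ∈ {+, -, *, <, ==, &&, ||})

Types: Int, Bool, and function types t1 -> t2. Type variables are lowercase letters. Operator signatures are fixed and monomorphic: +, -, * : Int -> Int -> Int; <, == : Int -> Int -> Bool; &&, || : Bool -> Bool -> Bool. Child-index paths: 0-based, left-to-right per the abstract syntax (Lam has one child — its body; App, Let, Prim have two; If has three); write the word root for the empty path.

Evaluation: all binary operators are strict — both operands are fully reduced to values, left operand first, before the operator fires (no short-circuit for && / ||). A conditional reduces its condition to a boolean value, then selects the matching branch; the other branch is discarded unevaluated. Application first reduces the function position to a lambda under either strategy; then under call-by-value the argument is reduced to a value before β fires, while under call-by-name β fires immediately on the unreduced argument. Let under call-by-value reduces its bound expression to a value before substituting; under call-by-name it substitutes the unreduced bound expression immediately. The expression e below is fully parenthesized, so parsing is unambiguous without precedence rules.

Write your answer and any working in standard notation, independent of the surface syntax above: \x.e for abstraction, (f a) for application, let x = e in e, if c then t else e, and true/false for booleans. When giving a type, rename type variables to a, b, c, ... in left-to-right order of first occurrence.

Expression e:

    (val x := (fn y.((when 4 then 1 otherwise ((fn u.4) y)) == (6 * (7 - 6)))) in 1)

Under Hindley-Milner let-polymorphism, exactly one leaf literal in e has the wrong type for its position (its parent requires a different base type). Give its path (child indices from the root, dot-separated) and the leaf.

Answer: 0.0.0.0 : 4

Trace:
  unify Int ~ Bool
  FAIL: mismatch Int ~ Bool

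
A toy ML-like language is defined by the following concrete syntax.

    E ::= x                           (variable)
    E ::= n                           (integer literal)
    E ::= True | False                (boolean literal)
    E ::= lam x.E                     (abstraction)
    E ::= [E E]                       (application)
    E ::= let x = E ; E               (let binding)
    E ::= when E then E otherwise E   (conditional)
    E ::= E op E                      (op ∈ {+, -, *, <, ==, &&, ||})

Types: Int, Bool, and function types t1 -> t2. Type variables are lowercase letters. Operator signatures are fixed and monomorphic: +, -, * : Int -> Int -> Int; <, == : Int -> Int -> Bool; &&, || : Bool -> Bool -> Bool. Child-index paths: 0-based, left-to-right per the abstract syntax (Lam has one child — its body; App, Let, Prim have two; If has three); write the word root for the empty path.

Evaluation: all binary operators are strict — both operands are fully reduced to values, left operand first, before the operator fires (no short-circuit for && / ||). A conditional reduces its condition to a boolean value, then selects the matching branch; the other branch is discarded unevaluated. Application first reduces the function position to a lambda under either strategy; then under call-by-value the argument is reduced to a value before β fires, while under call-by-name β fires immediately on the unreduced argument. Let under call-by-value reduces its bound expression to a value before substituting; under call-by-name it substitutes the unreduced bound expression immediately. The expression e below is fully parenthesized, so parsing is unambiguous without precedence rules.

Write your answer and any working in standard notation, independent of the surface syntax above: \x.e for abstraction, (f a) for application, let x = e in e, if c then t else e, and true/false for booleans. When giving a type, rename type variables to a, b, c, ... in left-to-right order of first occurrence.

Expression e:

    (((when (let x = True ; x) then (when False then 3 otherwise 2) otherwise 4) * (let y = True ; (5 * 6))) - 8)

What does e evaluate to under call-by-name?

Working:
step 0: (((if (let x = true in x) then (if false then 3 else 2) else 4) * (let y = true in (5 * 6))) - 8)
step 1: [let@0.0.0] (((if true then (if false then 3 else 2) else 4) * (let y = true in (5 * 6))) - 8)
step 2: [if@0.0] (((if false then 3 else 2) * (let y = true in (5 * 6))) - 8)
step 3: [if@0.0] ((2 * (let y = true in (5 * 6))) - 8)
step 4: [let@0.1] ((2 * (5 * 6)) - 8)
step 5: [delta@0.1] ((2 * 30) - 8)
step 6: [delta@0] (60 - 8)
step 7: [delta@root] 52

Answer: 52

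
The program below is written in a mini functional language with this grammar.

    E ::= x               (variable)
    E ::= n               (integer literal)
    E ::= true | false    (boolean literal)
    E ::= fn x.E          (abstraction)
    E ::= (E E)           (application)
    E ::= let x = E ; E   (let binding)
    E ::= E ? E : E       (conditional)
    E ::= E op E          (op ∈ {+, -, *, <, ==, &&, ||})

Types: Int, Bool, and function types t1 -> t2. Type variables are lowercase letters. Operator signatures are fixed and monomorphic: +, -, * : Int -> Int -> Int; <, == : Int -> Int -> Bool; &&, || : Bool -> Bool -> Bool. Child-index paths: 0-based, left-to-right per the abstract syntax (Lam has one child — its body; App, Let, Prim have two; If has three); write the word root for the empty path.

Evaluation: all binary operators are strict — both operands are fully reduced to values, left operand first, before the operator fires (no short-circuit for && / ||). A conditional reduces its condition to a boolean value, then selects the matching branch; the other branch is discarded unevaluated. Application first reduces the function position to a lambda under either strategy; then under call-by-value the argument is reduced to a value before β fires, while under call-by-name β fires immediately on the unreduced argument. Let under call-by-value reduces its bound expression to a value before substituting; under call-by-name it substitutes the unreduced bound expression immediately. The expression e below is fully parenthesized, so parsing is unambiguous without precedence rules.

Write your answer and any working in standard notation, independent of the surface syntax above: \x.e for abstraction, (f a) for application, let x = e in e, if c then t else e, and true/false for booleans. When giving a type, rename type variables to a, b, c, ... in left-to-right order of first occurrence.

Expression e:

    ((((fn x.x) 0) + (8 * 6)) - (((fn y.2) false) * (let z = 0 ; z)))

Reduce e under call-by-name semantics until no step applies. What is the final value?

Answer: 48

Trace:
step 0: ((((\x.x) 0) + (8 * 6)) - (((\y.2) false) * (let z = 0 in z)))
step 1: [beta@0.0] ((0 + (8 * 6)) - (((\y.2) false) * (let z = 0 in z)))
step 2: [delta@0.1] ((0 + 48) - (((\y.2) false) * (let z = 0 in z)))
step 3: [delta@0] (48 - (((\y.2) false) * (let z = 0 in z)))
step 4: [beta@1.0] (48 - (2 * (let z = 0 in z)))
step 5: [let@1.1] (48 - (2 * 0))
step 6: [delta@1] (48 - 0)
step 7: [delta@root] 48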